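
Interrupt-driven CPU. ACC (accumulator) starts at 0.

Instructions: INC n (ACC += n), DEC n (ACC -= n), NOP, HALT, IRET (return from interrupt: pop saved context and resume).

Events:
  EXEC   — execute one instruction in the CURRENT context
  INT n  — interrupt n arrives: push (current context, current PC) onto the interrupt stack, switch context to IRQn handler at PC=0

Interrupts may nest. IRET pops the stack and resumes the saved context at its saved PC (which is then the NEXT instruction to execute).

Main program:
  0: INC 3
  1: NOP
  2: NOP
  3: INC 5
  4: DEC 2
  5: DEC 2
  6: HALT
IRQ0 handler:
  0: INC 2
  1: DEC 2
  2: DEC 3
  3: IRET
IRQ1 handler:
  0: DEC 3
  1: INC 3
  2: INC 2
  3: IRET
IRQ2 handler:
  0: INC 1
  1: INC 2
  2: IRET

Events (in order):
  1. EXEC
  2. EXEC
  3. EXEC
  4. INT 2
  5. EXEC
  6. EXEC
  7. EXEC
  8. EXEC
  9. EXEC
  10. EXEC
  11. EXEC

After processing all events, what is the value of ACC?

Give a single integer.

Event 1 (EXEC): [MAIN] PC=0: INC 3 -> ACC=3
Event 2 (EXEC): [MAIN] PC=1: NOP
Event 3 (EXEC): [MAIN] PC=2: NOP
Event 4 (INT 2): INT 2 arrives: push (MAIN, PC=3), enter IRQ2 at PC=0 (depth now 1)
Event 5 (EXEC): [IRQ2] PC=0: INC 1 -> ACC=4
Event 6 (EXEC): [IRQ2] PC=1: INC 2 -> ACC=6
Event 7 (EXEC): [IRQ2] PC=2: IRET -> resume MAIN at PC=3 (depth now 0)
Event 8 (EXEC): [MAIN] PC=3: INC 5 -> ACC=11
Event 9 (EXEC): [MAIN] PC=4: DEC 2 -> ACC=9
Event 10 (EXEC): [MAIN] PC=5: DEC 2 -> ACC=7
Event 11 (EXEC): [MAIN] PC=6: HALT

Answer: 7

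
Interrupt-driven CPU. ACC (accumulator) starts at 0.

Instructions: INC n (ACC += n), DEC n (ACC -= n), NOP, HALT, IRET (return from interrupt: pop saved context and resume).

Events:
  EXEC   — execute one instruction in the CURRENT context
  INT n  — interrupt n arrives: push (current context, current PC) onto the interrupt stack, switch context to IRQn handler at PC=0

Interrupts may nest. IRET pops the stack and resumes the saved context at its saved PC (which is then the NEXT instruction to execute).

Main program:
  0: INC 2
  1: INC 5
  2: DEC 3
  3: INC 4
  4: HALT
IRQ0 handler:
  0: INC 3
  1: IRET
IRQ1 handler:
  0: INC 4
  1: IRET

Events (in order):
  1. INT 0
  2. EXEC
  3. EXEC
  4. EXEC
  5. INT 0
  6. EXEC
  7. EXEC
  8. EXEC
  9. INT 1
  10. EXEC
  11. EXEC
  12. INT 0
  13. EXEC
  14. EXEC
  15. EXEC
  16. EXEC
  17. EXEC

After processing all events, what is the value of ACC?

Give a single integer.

Event 1 (INT 0): INT 0 arrives: push (MAIN, PC=0), enter IRQ0 at PC=0 (depth now 1)
Event 2 (EXEC): [IRQ0] PC=0: INC 3 -> ACC=3
Event 3 (EXEC): [IRQ0] PC=1: IRET -> resume MAIN at PC=0 (depth now 0)
Event 4 (EXEC): [MAIN] PC=0: INC 2 -> ACC=5
Event 5 (INT 0): INT 0 arrives: push (MAIN, PC=1), enter IRQ0 at PC=0 (depth now 1)
Event 6 (EXEC): [IRQ0] PC=0: INC 3 -> ACC=8
Event 7 (EXEC): [IRQ0] PC=1: IRET -> resume MAIN at PC=1 (depth now 0)
Event 8 (EXEC): [MAIN] PC=1: INC 5 -> ACC=13
Event 9 (INT 1): INT 1 arrives: push (MAIN, PC=2), enter IRQ1 at PC=0 (depth now 1)
Event 10 (EXEC): [IRQ1] PC=0: INC 4 -> ACC=17
Event 11 (EXEC): [IRQ1] PC=1: IRET -> resume MAIN at PC=2 (depth now 0)
Event 12 (INT 0): INT 0 arrives: push (MAIN, PC=2), enter IRQ0 at PC=0 (depth now 1)
Event 13 (EXEC): [IRQ0] PC=0: INC 3 -> ACC=20
Event 14 (EXEC): [IRQ0] PC=1: IRET -> resume MAIN at PC=2 (depth now 0)
Event 15 (EXEC): [MAIN] PC=2: DEC 3 -> ACC=17
Event 16 (EXEC): [MAIN] PC=3: INC 4 -> ACC=21
Event 17 (EXEC): [MAIN] PC=4: HALT

Answer: 21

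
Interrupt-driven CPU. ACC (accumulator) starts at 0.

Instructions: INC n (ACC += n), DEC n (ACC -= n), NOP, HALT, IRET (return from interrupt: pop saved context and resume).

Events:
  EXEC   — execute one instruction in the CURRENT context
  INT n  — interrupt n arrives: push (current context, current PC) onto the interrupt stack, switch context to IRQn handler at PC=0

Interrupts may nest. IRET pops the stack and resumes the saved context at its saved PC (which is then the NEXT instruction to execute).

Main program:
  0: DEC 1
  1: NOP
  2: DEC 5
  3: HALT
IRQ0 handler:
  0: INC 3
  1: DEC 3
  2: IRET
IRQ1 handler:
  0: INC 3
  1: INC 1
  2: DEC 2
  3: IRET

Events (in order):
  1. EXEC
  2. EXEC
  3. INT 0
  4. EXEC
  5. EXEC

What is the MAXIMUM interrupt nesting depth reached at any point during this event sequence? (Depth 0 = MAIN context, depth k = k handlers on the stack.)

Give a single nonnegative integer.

Event 1 (EXEC): [MAIN] PC=0: DEC 1 -> ACC=-1 [depth=0]
Event 2 (EXEC): [MAIN] PC=1: NOP [depth=0]
Event 3 (INT 0): INT 0 arrives: push (MAIN, PC=2), enter IRQ0 at PC=0 (depth now 1) [depth=1]
Event 4 (EXEC): [IRQ0] PC=0: INC 3 -> ACC=2 [depth=1]
Event 5 (EXEC): [IRQ0] PC=1: DEC 3 -> ACC=-1 [depth=1]
Max depth observed: 1

Answer: 1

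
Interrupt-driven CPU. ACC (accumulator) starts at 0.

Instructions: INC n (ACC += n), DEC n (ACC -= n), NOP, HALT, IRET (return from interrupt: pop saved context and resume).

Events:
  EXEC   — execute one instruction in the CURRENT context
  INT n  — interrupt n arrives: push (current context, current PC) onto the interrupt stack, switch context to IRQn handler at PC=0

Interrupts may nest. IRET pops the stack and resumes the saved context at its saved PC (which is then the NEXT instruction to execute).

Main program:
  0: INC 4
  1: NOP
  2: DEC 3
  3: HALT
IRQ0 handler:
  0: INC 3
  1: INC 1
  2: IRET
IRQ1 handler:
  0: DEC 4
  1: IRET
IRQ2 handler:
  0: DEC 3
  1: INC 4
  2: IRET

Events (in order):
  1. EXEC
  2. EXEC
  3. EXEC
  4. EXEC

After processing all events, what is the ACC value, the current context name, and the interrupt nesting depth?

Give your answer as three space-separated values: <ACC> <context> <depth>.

Answer: 1 MAIN 0

Derivation:
Event 1 (EXEC): [MAIN] PC=0: INC 4 -> ACC=4
Event 2 (EXEC): [MAIN] PC=1: NOP
Event 3 (EXEC): [MAIN] PC=2: DEC 3 -> ACC=1
Event 4 (EXEC): [MAIN] PC=3: HALT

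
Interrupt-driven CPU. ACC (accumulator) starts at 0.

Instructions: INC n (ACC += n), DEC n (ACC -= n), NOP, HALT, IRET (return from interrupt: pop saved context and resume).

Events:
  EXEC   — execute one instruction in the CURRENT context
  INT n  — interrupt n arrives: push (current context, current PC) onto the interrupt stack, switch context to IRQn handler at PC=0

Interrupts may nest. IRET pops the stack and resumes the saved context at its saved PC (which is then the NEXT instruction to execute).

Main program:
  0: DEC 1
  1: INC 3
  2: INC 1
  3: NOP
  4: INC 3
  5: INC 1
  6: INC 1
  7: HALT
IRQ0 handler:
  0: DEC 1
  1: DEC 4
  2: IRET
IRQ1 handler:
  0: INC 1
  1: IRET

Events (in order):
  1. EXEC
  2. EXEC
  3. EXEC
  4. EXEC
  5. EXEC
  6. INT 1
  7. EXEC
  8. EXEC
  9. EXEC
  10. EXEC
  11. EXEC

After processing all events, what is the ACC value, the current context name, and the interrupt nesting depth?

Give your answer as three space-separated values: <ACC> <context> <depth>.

Event 1 (EXEC): [MAIN] PC=0: DEC 1 -> ACC=-1
Event 2 (EXEC): [MAIN] PC=1: INC 3 -> ACC=2
Event 3 (EXEC): [MAIN] PC=2: INC 1 -> ACC=3
Event 4 (EXEC): [MAIN] PC=3: NOP
Event 5 (EXEC): [MAIN] PC=4: INC 3 -> ACC=6
Event 6 (INT 1): INT 1 arrives: push (MAIN, PC=5), enter IRQ1 at PC=0 (depth now 1)
Event 7 (EXEC): [IRQ1] PC=0: INC 1 -> ACC=7
Event 8 (EXEC): [IRQ1] PC=1: IRET -> resume MAIN at PC=5 (depth now 0)
Event 9 (EXEC): [MAIN] PC=5: INC 1 -> ACC=8
Event 10 (EXEC): [MAIN] PC=6: INC 1 -> ACC=9
Event 11 (EXEC): [MAIN] PC=7: HALT

Answer: 9 MAIN 0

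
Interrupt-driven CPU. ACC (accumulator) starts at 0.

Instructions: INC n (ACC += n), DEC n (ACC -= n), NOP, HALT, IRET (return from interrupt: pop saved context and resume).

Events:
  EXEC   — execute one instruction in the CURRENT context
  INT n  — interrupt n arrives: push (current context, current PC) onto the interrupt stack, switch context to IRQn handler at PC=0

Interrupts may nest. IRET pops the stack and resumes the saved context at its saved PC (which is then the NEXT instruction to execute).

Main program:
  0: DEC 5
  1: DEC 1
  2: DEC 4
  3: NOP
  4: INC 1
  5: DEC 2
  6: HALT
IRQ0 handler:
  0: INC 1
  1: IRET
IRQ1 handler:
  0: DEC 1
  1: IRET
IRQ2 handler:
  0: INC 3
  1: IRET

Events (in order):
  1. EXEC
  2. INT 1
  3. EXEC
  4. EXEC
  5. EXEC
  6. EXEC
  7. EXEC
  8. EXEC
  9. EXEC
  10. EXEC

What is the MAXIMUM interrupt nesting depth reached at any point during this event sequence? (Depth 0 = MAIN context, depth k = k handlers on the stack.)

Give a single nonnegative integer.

Answer: 1

Derivation:
Event 1 (EXEC): [MAIN] PC=0: DEC 5 -> ACC=-5 [depth=0]
Event 2 (INT 1): INT 1 arrives: push (MAIN, PC=1), enter IRQ1 at PC=0 (depth now 1) [depth=1]
Event 3 (EXEC): [IRQ1] PC=0: DEC 1 -> ACC=-6 [depth=1]
Event 4 (EXEC): [IRQ1] PC=1: IRET -> resume MAIN at PC=1 (depth now 0) [depth=0]
Event 5 (EXEC): [MAIN] PC=1: DEC 1 -> ACC=-7 [depth=0]
Event 6 (EXEC): [MAIN] PC=2: DEC 4 -> ACC=-11 [depth=0]
Event 7 (EXEC): [MAIN] PC=3: NOP [depth=0]
Event 8 (EXEC): [MAIN] PC=4: INC 1 -> ACC=-10 [depth=0]
Event 9 (EXEC): [MAIN] PC=5: DEC 2 -> ACC=-12 [depth=0]
Event 10 (EXEC): [MAIN] PC=6: HALT [depth=0]
Max depth observed: 1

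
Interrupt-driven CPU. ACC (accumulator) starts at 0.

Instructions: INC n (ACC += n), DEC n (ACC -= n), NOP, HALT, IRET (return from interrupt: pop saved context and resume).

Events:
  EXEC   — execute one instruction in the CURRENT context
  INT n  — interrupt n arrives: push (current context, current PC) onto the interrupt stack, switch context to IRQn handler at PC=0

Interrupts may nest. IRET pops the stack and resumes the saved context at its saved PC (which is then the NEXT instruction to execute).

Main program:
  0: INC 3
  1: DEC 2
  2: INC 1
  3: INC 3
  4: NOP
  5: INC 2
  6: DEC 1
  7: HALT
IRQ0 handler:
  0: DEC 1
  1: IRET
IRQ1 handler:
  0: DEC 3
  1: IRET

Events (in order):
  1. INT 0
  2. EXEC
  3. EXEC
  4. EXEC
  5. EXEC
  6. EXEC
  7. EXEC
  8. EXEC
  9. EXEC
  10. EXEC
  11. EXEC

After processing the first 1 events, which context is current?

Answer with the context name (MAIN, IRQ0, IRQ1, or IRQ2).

Answer: IRQ0

Derivation:
Event 1 (INT 0): INT 0 arrives: push (MAIN, PC=0), enter IRQ0 at PC=0 (depth now 1)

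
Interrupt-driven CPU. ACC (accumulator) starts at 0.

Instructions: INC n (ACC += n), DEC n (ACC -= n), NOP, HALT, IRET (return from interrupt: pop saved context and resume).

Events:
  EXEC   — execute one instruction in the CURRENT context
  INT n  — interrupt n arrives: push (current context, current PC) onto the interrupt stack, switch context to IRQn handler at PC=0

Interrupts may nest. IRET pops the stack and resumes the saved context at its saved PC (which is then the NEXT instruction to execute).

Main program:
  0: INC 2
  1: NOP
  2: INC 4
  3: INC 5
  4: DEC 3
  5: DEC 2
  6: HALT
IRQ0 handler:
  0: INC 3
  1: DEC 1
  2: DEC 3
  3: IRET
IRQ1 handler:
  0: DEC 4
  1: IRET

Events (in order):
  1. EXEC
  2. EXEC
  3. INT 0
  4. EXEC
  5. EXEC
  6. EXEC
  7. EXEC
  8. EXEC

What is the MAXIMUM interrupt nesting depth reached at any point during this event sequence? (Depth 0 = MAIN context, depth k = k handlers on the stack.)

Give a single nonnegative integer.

Event 1 (EXEC): [MAIN] PC=0: INC 2 -> ACC=2 [depth=0]
Event 2 (EXEC): [MAIN] PC=1: NOP [depth=0]
Event 3 (INT 0): INT 0 arrives: push (MAIN, PC=2), enter IRQ0 at PC=0 (depth now 1) [depth=1]
Event 4 (EXEC): [IRQ0] PC=0: INC 3 -> ACC=5 [depth=1]
Event 5 (EXEC): [IRQ0] PC=1: DEC 1 -> ACC=4 [depth=1]
Event 6 (EXEC): [IRQ0] PC=2: DEC 3 -> ACC=1 [depth=1]
Event 7 (EXEC): [IRQ0] PC=3: IRET -> resume MAIN at PC=2 (depth now 0) [depth=0]
Event 8 (EXEC): [MAIN] PC=2: INC 4 -> ACC=5 [depth=0]
Max depth observed: 1

Answer: 1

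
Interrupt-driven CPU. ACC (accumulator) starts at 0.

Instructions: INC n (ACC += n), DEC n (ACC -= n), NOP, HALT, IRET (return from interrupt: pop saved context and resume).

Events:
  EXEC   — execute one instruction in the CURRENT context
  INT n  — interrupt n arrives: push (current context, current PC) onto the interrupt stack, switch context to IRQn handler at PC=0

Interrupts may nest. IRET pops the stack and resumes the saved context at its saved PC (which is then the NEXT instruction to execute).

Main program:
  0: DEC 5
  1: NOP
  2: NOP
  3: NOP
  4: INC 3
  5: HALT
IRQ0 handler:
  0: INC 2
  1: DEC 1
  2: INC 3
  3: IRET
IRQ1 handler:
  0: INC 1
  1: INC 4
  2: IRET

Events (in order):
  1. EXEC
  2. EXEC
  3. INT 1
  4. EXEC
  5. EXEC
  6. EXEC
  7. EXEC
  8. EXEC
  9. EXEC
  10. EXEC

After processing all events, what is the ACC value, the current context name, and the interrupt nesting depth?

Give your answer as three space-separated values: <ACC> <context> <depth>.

Answer: 3 MAIN 0

Derivation:
Event 1 (EXEC): [MAIN] PC=0: DEC 5 -> ACC=-5
Event 2 (EXEC): [MAIN] PC=1: NOP
Event 3 (INT 1): INT 1 arrives: push (MAIN, PC=2), enter IRQ1 at PC=0 (depth now 1)
Event 4 (EXEC): [IRQ1] PC=0: INC 1 -> ACC=-4
Event 5 (EXEC): [IRQ1] PC=1: INC 4 -> ACC=0
Event 6 (EXEC): [IRQ1] PC=2: IRET -> resume MAIN at PC=2 (depth now 0)
Event 7 (EXEC): [MAIN] PC=2: NOP
Event 8 (EXEC): [MAIN] PC=3: NOP
Event 9 (EXEC): [MAIN] PC=4: INC 3 -> ACC=3
Event 10 (EXEC): [MAIN] PC=5: HALT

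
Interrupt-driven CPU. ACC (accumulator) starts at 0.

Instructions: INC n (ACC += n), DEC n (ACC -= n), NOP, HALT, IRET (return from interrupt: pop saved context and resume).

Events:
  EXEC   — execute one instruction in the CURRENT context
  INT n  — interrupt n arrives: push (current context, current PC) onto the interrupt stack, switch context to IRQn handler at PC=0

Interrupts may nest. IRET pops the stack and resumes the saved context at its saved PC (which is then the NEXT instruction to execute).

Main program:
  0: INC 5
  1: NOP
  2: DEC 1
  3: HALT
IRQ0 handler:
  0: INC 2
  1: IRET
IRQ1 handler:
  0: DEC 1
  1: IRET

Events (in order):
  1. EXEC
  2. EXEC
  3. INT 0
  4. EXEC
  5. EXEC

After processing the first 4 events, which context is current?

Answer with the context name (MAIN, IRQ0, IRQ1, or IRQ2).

Answer: IRQ0

Derivation:
Event 1 (EXEC): [MAIN] PC=0: INC 5 -> ACC=5
Event 2 (EXEC): [MAIN] PC=1: NOP
Event 3 (INT 0): INT 0 arrives: push (MAIN, PC=2), enter IRQ0 at PC=0 (depth now 1)
Event 4 (EXEC): [IRQ0] PC=0: INC 2 -> ACC=7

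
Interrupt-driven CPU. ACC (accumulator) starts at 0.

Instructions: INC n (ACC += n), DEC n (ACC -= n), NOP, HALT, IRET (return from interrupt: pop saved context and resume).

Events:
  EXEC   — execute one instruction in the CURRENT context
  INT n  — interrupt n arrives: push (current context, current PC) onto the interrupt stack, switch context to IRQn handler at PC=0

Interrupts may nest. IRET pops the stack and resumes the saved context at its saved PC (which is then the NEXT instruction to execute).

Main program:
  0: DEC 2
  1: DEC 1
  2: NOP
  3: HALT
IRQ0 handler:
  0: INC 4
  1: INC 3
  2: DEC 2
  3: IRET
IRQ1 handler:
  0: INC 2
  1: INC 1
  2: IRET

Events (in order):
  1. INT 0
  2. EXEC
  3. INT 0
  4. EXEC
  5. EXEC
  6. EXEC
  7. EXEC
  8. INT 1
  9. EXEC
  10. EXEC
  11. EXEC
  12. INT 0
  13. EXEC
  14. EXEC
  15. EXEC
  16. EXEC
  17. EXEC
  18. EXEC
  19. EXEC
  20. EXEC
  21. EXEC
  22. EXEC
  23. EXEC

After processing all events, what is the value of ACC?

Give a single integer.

Event 1 (INT 0): INT 0 arrives: push (MAIN, PC=0), enter IRQ0 at PC=0 (depth now 1)
Event 2 (EXEC): [IRQ0] PC=0: INC 4 -> ACC=4
Event 3 (INT 0): INT 0 arrives: push (IRQ0, PC=1), enter IRQ0 at PC=0 (depth now 2)
Event 4 (EXEC): [IRQ0] PC=0: INC 4 -> ACC=8
Event 5 (EXEC): [IRQ0] PC=1: INC 3 -> ACC=11
Event 6 (EXEC): [IRQ0] PC=2: DEC 2 -> ACC=9
Event 7 (EXEC): [IRQ0] PC=3: IRET -> resume IRQ0 at PC=1 (depth now 1)
Event 8 (INT 1): INT 1 arrives: push (IRQ0, PC=1), enter IRQ1 at PC=0 (depth now 2)
Event 9 (EXEC): [IRQ1] PC=0: INC 2 -> ACC=11
Event 10 (EXEC): [IRQ1] PC=1: INC 1 -> ACC=12
Event 11 (EXEC): [IRQ1] PC=2: IRET -> resume IRQ0 at PC=1 (depth now 1)
Event 12 (INT 0): INT 0 arrives: push (IRQ0, PC=1), enter IRQ0 at PC=0 (depth now 2)
Event 13 (EXEC): [IRQ0] PC=0: INC 4 -> ACC=16
Event 14 (EXEC): [IRQ0] PC=1: INC 3 -> ACC=19
Event 15 (EXEC): [IRQ0] PC=2: DEC 2 -> ACC=17
Event 16 (EXEC): [IRQ0] PC=3: IRET -> resume IRQ0 at PC=1 (depth now 1)
Event 17 (EXEC): [IRQ0] PC=1: INC 3 -> ACC=20
Event 18 (EXEC): [IRQ0] PC=2: DEC 2 -> ACC=18
Event 19 (EXEC): [IRQ0] PC=3: IRET -> resume MAIN at PC=0 (depth now 0)
Event 20 (EXEC): [MAIN] PC=0: DEC 2 -> ACC=16
Event 21 (EXEC): [MAIN] PC=1: DEC 1 -> ACC=15
Event 22 (EXEC): [MAIN] PC=2: NOP
Event 23 (EXEC): [MAIN] PC=3: HALT

Answer: 15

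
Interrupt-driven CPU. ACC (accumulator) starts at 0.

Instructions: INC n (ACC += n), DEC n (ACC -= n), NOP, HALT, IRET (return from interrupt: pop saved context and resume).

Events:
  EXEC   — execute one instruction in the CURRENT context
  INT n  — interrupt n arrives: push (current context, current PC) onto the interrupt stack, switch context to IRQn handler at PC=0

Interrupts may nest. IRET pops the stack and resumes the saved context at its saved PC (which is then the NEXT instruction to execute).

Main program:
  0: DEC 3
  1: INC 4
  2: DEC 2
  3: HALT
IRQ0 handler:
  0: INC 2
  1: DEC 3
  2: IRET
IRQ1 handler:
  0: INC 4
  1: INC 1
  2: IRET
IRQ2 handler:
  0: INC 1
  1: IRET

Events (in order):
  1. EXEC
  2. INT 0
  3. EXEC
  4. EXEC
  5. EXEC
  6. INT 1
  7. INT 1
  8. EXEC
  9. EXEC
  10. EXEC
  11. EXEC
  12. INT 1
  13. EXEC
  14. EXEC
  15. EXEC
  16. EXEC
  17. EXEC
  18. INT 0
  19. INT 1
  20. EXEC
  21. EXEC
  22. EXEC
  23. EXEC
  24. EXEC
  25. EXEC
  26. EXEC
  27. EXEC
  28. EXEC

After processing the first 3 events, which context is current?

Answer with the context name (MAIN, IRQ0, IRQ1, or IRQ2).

Event 1 (EXEC): [MAIN] PC=0: DEC 3 -> ACC=-3
Event 2 (INT 0): INT 0 arrives: push (MAIN, PC=1), enter IRQ0 at PC=0 (depth now 1)
Event 3 (EXEC): [IRQ0] PC=0: INC 2 -> ACC=-1

Answer: IRQ0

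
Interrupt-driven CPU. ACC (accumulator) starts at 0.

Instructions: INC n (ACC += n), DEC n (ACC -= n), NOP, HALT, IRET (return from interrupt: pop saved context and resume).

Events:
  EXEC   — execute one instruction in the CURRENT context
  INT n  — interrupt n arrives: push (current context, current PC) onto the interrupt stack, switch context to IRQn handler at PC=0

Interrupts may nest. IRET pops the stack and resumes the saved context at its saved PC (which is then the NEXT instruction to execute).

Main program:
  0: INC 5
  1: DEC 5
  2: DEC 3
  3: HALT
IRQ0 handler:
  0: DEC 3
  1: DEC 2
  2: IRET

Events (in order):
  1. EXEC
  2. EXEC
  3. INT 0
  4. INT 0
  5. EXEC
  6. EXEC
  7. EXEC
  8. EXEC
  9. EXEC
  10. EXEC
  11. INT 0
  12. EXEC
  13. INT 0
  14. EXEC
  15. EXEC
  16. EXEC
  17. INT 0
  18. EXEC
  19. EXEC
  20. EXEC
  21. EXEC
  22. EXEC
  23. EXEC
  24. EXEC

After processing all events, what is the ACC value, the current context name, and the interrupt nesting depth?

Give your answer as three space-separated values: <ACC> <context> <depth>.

Event 1 (EXEC): [MAIN] PC=0: INC 5 -> ACC=5
Event 2 (EXEC): [MAIN] PC=1: DEC 5 -> ACC=0
Event 3 (INT 0): INT 0 arrives: push (MAIN, PC=2), enter IRQ0 at PC=0 (depth now 1)
Event 4 (INT 0): INT 0 arrives: push (IRQ0, PC=0), enter IRQ0 at PC=0 (depth now 2)
Event 5 (EXEC): [IRQ0] PC=0: DEC 3 -> ACC=-3
Event 6 (EXEC): [IRQ0] PC=1: DEC 2 -> ACC=-5
Event 7 (EXEC): [IRQ0] PC=2: IRET -> resume IRQ0 at PC=0 (depth now 1)
Event 8 (EXEC): [IRQ0] PC=0: DEC 3 -> ACC=-8
Event 9 (EXEC): [IRQ0] PC=1: DEC 2 -> ACC=-10
Event 10 (EXEC): [IRQ0] PC=2: IRET -> resume MAIN at PC=2 (depth now 0)
Event 11 (INT 0): INT 0 arrives: push (MAIN, PC=2), enter IRQ0 at PC=0 (depth now 1)
Event 12 (EXEC): [IRQ0] PC=0: DEC 3 -> ACC=-13
Event 13 (INT 0): INT 0 arrives: push (IRQ0, PC=1), enter IRQ0 at PC=0 (depth now 2)
Event 14 (EXEC): [IRQ0] PC=0: DEC 3 -> ACC=-16
Event 15 (EXEC): [IRQ0] PC=1: DEC 2 -> ACC=-18
Event 16 (EXEC): [IRQ0] PC=2: IRET -> resume IRQ0 at PC=1 (depth now 1)
Event 17 (INT 0): INT 0 arrives: push (IRQ0, PC=1), enter IRQ0 at PC=0 (depth now 2)
Event 18 (EXEC): [IRQ0] PC=0: DEC 3 -> ACC=-21
Event 19 (EXEC): [IRQ0] PC=1: DEC 2 -> ACC=-23
Event 20 (EXEC): [IRQ0] PC=2: IRET -> resume IRQ0 at PC=1 (depth now 1)
Event 21 (EXEC): [IRQ0] PC=1: DEC 2 -> ACC=-25
Event 22 (EXEC): [IRQ0] PC=2: IRET -> resume MAIN at PC=2 (depth now 0)
Event 23 (EXEC): [MAIN] PC=2: DEC 3 -> ACC=-28
Event 24 (EXEC): [MAIN] PC=3: HALT

Answer: -28 MAIN 0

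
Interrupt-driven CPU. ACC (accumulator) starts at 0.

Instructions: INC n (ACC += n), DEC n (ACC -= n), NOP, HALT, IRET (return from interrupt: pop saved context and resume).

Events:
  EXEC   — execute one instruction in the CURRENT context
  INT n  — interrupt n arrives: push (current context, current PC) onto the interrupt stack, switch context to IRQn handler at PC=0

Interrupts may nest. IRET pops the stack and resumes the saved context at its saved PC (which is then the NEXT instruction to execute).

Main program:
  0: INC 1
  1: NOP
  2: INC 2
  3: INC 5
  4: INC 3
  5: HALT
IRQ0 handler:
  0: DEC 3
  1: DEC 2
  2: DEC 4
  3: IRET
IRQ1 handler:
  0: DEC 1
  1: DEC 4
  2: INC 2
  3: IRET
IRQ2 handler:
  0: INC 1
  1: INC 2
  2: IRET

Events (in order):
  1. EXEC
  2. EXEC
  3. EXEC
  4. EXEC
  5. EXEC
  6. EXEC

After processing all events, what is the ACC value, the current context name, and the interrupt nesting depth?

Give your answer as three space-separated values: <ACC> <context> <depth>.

Answer: 11 MAIN 0

Derivation:
Event 1 (EXEC): [MAIN] PC=0: INC 1 -> ACC=1
Event 2 (EXEC): [MAIN] PC=1: NOP
Event 3 (EXEC): [MAIN] PC=2: INC 2 -> ACC=3
Event 4 (EXEC): [MAIN] PC=3: INC 5 -> ACC=8
Event 5 (EXEC): [MAIN] PC=4: INC 3 -> ACC=11
Event 6 (EXEC): [MAIN] PC=5: HALT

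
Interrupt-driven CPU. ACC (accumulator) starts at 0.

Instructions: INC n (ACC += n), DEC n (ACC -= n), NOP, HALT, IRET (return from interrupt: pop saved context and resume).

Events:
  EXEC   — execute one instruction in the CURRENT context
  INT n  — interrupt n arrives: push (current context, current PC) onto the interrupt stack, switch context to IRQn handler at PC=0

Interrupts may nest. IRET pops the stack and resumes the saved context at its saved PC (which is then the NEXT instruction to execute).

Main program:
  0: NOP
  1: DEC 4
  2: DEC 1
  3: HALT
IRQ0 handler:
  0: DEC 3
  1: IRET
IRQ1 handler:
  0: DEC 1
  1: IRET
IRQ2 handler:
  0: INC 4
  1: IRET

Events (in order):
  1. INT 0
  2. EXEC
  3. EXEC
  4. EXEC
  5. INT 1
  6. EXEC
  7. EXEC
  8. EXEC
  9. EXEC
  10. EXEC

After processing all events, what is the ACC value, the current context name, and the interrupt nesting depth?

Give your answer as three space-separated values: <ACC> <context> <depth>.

Answer: -9 MAIN 0

Derivation:
Event 1 (INT 0): INT 0 arrives: push (MAIN, PC=0), enter IRQ0 at PC=0 (depth now 1)
Event 2 (EXEC): [IRQ0] PC=0: DEC 3 -> ACC=-3
Event 3 (EXEC): [IRQ0] PC=1: IRET -> resume MAIN at PC=0 (depth now 0)
Event 4 (EXEC): [MAIN] PC=0: NOP
Event 5 (INT 1): INT 1 arrives: push (MAIN, PC=1), enter IRQ1 at PC=0 (depth now 1)
Event 6 (EXEC): [IRQ1] PC=0: DEC 1 -> ACC=-4
Event 7 (EXEC): [IRQ1] PC=1: IRET -> resume MAIN at PC=1 (depth now 0)
Event 8 (EXEC): [MAIN] PC=1: DEC 4 -> ACC=-8
Event 9 (EXEC): [MAIN] PC=2: DEC 1 -> ACC=-9
Event 10 (EXEC): [MAIN] PC=3: HALT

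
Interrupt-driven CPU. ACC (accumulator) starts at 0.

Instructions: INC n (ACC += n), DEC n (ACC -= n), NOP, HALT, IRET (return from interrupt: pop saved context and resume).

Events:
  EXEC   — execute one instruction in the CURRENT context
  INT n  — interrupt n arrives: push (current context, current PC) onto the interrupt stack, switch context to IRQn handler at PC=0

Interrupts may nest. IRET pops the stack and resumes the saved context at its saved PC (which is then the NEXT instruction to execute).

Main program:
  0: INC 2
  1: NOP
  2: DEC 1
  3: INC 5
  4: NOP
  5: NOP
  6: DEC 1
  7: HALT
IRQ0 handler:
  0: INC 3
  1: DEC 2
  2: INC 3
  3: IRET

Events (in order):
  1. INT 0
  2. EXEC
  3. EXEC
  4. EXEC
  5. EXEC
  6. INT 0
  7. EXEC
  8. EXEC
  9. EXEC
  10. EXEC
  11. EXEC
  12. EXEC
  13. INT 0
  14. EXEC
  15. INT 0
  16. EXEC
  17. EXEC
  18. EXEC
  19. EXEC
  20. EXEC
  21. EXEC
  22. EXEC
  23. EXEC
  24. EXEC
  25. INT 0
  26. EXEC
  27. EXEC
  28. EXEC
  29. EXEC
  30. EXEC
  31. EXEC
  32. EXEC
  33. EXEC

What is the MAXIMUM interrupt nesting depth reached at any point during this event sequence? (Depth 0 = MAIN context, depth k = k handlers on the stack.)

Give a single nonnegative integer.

Event 1 (INT 0): INT 0 arrives: push (MAIN, PC=0), enter IRQ0 at PC=0 (depth now 1) [depth=1]
Event 2 (EXEC): [IRQ0] PC=0: INC 3 -> ACC=3 [depth=1]
Event 3 (EXEC): [IRQ0] PC=1: DEC 2 -> ACC=1 [depth=1]
Event 4 (EXEC): [IRQ0] PC=2: INC 3 -> ACC=4 [depth=1]
Event 5 (EXEC): [IRQ0] PC=3: IRET -> resume MAIN at PC=0 (depth now 0) [depth=0]
Event 6 (INT 0): INT 0 arrives: push (MAIN, PC=0), enter IRQ0 at PC=0 (depth now 1) [depth=1]
Event 7 (EXEC): [IRQ0] PC=0: INC 3 -> ACC=7 [depth=1]
Event 8 (EXEC): [IRQ0] PC=1: DEC 2 -> ACC=5 [depth=1]
Event 9 (EXEC): [IRQ0] PC=2: INC 3 -> ACC=8 [depth=1]
Event 10 (EXEC): [IRQ0] PC=3: IRET -> resume MAIN at PC=0 (depth now 0) [depth=0]
Event 11 (EXEC): [MAIN] PC=0: INC 2 -> ACC=10 [depth=0]
Event 12 (EXEC): [MAIN] PC=1: NOP [depth=0]
Event 13 (INT 0): INT 0 arrives: push (MAIN, PC=2), enter IRQ0 at PC=0 (depth now 1) [depth=1]
Event 14 (EXEC): [IRQ0] PC=0: INC 3 -> ACC=13 [depth=1]
Event 15 (INT 0): INT 0 arrives: push (IRQ0, PC=1), enter IRQ0 at PC=0 (depth now 2) [depth=2]
Event 16 (EXEC): [IRQ0] PC=0: INC 3 -> ACC=16 [depth=2]
Event 17 (EXEC): [IRQ0] PC=1: DEC 2 -> ACC=14 [depth=2]
Event 18 (EXEC): [IRQ0] PC=2: INC 3 -> ACC=17 [depth=2]
Event 19 (EXEC): [IRQ0] PC=3: IRET -> resume IRQ0 at PC=1 (depth now 1) [depth=1]
Event 20 (EXEC): [IRQ0] PC=1: DEC 2 -> ACC=15 [depth=1]
Event 21 (EXEC): [IRQ0] PC=2: INC 3 -> ACC=18 [depth=1]
Event 22 (EXEC): [IRQ0] PC=3: IRET -> resume MAIN at PC=2 (depth now 0) [depth=0]
Event 23 (EXEC): [MAIN] PC=2: DEC 1 -> ACC=17 [depth=0]
Event 24 (EXEC): [MAIN] PC=3: INC 5 -> ACC=22 [depth=0]
Event 25 (INT 0): INT 0 arrives: push (MAIN, PC=4), enter IRQ0 at PC=0 (depth now 1) [depth=1]
Event 26 (EXEC): [IRQ0] PC=0: INC 3 -> ACC=25 [depth=1]
Event 27 (EXEC): [IRQ0] PC=1: DEC 2 -> ACC=23 [depth=1]
Event 28 (EXEC): [IRQ0] PC=2: INC 3 -> ACC=26 [depth=1]
Event 29 (EXEC): [IRQ0] PC=3: IRET -> resume MAIN at PC=4 (depth now 0) [depth=0]
Event 30 (EXEC): [MAIN] PC=4: NOP [depth=0]
Event 31 (EXEC): [MAIN] PC=5: NOP [depth=0]
Event 32 (EXEC): [MAIN] PC=6: DEC 1 -> ACC=25 [depth=0]
Event 33 (EXEC): [MAIN] PC=7: HALT [depth=0]
Max depth observed: 2

Answer: 2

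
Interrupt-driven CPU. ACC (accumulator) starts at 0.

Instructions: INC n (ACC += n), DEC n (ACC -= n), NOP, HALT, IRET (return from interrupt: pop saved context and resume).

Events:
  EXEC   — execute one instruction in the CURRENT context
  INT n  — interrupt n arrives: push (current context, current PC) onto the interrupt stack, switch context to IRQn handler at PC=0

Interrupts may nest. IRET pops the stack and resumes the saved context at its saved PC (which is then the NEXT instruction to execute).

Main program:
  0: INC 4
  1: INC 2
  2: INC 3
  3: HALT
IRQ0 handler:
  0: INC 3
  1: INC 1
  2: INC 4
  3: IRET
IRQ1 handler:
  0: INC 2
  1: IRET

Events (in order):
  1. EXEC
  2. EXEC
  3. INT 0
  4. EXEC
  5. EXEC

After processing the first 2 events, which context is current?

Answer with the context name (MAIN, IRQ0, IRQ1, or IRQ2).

Event 1 (EXEC): [MAIN] PC=0: INC 4 -> ACC=4
Event 2 (EXEC): [MAIN] PC=1: INC 2 -> ACC=6

Answer: MAIN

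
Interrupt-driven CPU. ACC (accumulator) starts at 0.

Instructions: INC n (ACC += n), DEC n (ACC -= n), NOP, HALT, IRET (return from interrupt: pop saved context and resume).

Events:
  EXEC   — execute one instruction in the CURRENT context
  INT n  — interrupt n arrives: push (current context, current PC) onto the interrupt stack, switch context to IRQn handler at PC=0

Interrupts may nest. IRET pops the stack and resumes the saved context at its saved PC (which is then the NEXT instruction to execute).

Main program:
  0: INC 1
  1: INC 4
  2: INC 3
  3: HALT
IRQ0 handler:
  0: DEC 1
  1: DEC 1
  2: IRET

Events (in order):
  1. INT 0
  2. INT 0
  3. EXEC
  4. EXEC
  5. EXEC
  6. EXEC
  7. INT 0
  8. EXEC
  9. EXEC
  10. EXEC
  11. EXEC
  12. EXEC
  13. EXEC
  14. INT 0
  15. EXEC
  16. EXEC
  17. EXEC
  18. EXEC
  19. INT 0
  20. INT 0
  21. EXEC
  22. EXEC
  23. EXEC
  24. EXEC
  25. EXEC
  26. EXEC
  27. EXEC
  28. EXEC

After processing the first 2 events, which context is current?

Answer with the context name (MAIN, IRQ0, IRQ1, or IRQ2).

Answer: IRQ0

Derivation:
Event 1 (INT 0): INT 0 arrives: push (MAIN, PC=0), enter IRQ0 at PC=0 (depth now 1)
Event 2 (INT 0): INT 0 arrives: push (IRQ0, PC=0), enter IRQ0 at PC=0 (depth now 2)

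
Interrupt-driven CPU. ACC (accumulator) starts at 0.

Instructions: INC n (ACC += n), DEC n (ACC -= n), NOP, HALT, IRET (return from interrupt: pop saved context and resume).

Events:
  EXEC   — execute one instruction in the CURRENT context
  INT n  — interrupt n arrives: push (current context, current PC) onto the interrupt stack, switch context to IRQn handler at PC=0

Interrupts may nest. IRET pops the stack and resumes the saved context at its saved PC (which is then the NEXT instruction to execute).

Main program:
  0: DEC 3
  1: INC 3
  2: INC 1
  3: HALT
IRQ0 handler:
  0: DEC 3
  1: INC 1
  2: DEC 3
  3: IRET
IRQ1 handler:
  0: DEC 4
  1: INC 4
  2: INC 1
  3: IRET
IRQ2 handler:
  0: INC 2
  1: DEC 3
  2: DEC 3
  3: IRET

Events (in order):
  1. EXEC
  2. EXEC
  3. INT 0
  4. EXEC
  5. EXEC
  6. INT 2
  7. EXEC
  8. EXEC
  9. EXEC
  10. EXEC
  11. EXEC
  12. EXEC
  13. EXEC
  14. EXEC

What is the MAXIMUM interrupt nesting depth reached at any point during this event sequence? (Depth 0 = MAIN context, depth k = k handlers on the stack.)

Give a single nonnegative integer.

Answer: 2

Derivation:
Event 1 (EXEC): [MAIN] PC=0: DEC 3 -> ACC=-3 [depth=0]
Event 2 (EXEC): [MAIN] PC=1: INC 3 -> ACC=0 [depth=0]
Event 3 (INT 0): INT 0 arrives: push (MAIN, PC=2), enter IRQ0 at PC=0 (depth now 1) [depth=1]
Event 4 (EXEC): [IRQ0] PC=0: DEC 3 -> ACC=-3 [depth=1]
Event 5 (EXEC): [IRQ0] PC=1: INC 1 -> ACC=-2 [depth=1]
Event 6 (INT 2): INT 2 arrives: push (IRQ0, PC=2), enter IRQ2 at PC=0 (depth now 2) [depth=2]
Event 7 (EXEC): [IRQ2] PC=0: INC 2 -> ACC=0 [depth=2]
Event 8 (EXEC): [IRQ2] PC=1: DEC 3 -> ACC=-3 [depth=2]
Event 9 (EXEC): [IRQ2] PC=2: DEC 3 -> ACC=-6 [depth=2]
Event 10 (EXEC): [IRQ2] PC=3: IRET -> resume IRQ0 at PC=2 (depth now 1) [depth=1]
Event 11 (EXEC): [IRQ0] PC=2: DEC 3 -> ACC=-9 [depth=1]
Event 12 (EXEC): [IRQ0] PC=3: IRET -> resume MAIN at PC=2 (depth now 0) [depth=0]
Event 13 (EXEC): [MAIN] PC=2: INC 1 -> ACC=-8 [depth=0]
Event 14 (EXEC): [MAIN] PC=3: HALT [depth=0]
Max depth observed: 2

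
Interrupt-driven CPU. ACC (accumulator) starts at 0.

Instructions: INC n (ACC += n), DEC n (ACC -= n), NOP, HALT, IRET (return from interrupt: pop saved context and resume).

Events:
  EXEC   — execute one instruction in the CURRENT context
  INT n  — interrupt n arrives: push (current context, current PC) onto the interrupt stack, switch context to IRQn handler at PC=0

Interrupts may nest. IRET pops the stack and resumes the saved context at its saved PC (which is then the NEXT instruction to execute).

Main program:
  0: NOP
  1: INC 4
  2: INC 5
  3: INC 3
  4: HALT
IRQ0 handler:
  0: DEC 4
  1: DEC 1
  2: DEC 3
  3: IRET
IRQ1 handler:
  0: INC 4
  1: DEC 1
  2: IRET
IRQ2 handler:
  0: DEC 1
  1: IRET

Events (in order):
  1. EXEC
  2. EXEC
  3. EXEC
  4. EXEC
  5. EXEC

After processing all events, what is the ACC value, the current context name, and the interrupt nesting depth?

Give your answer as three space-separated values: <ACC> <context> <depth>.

Event 1 (EXEC): [MAIN] PC=0: NOP
Event 2 (EXEC): [MAIN] PC=1: INC 4 -> ACC=4
Event 3 (EXEC): [MAIN] PC=2: INC 5 -> ACC=9
Event 4 (EXEC): [MAIN] PC=3: INC 3 -> ACC=12
Event 5 (EXEC): [MAIN] PC=4: HALT

Answer: 12 MAIN 0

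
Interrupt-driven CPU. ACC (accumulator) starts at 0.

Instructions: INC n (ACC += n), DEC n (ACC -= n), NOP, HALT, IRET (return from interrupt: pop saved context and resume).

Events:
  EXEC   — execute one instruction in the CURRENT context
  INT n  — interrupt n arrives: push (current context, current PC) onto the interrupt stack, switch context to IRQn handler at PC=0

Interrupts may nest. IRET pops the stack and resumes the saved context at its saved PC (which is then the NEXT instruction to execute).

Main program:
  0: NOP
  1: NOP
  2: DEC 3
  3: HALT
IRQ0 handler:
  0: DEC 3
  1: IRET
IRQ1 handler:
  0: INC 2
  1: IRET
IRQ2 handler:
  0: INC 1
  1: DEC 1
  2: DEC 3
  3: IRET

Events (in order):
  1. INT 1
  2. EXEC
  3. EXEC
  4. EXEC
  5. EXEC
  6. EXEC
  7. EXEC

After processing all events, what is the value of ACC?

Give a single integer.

Event 1 (INT 1): INT 1 arrives: push (MAIN, PC=0), enter IRQ1 at PC=0 (depth now 1)
Event 2 (EXEC): [IRQ1] PC=0: INC 2 -> ACC=2
Event 3 (EXEC): [IRQ1] PC=1: IRET -> resume MAIN at PC=0 (depth now 0)
Event 4 (EXEC): [MAIN] PC=0: NOP
Event 5 (EXEC): [MAIN] PC=1: NOP
Event 6 (EXEC): [MAIN] PC=2: DEC 3 -> ACC=-1
Event 7 (EXEC): [MAIN] PC=3: HALT

Answer: -1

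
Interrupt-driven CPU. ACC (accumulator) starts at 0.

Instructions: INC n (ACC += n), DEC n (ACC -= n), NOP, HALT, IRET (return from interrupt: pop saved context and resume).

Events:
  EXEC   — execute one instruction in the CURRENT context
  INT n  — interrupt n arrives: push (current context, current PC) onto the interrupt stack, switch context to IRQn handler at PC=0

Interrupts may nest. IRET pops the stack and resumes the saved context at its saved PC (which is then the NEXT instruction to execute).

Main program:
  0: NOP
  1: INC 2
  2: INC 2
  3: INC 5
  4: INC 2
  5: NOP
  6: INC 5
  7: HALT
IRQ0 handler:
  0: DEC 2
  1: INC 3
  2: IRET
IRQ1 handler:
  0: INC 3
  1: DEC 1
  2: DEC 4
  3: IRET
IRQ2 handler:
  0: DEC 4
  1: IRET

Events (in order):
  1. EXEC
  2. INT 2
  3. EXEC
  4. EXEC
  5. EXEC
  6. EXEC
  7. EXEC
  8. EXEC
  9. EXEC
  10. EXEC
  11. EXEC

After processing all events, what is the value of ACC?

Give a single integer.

Answer: 12

Derivation:
Event 1 (EXEC): [MAIN] PC=0: NOP
Event 2 (INT 2): INT 2 arrives: push (MAIN, PC=1), enter IRQ2 at PC=0 (depth now 1)
Event 3 (EXEC): [IRQ2] PC=0: DEC 4 -> ACC=-4
Event 4 (EXEC): [IRQ2] PC=1: IRET -> resume MAIN at PC=1 (depth now 0)
Event 5 (EXEC): [MAIN] PC=1: INC 2 -> ACC=-2
Event 6 (EXEC): [MAIN] PC=2: INC 2 -> ACC=0
Event 7 (EXEC): [MAIN] PC=3: INC 5 -> ACC=5
Event 8 (EXEC): [MAIN] PC=4: INC 2 -> ACC=7
Event 9 (EXEC): [MAIN] PC=5: NOP
Event 10 (EXEC): [MAIN] PC=6: INC 5 -> ACC=12
Event 11 (EXEC): [MAIN] PC=7: HALT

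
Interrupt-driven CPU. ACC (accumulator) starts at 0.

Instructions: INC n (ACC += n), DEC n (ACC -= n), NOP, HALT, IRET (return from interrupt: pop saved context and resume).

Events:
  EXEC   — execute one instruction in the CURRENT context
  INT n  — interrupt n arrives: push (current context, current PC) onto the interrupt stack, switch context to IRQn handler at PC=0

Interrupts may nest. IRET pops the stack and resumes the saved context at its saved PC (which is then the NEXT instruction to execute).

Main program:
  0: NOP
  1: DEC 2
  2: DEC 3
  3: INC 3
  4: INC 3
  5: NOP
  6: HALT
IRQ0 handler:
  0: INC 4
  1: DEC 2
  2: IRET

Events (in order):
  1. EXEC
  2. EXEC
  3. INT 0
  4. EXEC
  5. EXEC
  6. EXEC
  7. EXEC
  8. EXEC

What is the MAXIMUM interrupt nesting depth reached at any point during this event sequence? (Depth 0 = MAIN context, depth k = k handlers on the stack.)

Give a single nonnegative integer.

Answer: 1

Derivation:
Event 1 (EXEC): [MAIN] PC=0: NOP [depth=0]
Event 2 (EXEC): [MAIN] PC=1: DEC 2 -> ACC=-2 [depth=0]
Event 3 (INT 0): INT 0 arrives: push (MAIN, PC=2), enter IRQ0 at PC=0 (depth now 1) [depth=1]
Event 4 (EXEC): [IRQ0] PC=0: INC 4 -> ACC=2 [depth=1]
Event 5 (EXEC): [IRQ0] PC=1: DEC 2 -> ACC=0 [depth=1]
Event 6 (EXEC): [IRQ0] PC=2: IRET -> resume MAIN at PC=2 (depth now 0) [depth=0]
Event 7 (EXEC): [MAIN] PC=2: DEC 3 -> ACC=-3 [depth=0]
Event 8 (EXEC): [MAIN] PC=3: INC 3 -> ACC=0 [depth=0]
Max depth observed: 1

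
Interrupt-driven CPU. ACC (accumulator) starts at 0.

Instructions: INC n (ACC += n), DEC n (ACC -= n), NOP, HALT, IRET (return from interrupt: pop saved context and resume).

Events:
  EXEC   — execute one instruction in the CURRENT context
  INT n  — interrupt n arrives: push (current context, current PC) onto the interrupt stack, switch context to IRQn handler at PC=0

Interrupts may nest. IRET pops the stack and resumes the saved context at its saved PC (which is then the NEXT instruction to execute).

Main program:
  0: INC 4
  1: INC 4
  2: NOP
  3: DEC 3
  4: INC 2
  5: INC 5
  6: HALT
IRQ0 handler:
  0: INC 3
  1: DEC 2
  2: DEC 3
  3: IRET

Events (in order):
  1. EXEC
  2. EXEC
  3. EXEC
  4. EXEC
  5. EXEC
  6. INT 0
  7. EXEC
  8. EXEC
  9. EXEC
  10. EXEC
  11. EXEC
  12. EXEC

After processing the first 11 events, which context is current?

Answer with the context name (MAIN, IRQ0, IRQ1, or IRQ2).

Answer: MAIN

Derivation:
Event 1 (EXEC): [MAIN] PC=0: INC 4 -> ACC=4
Event 2 (EXEC): [MAIN] PC=1: INC 4 -> ACC=8
Event 3 (EXEC): [MAIN] PC=2: NOP
Event 4 (EXEC): [MAIN] PC=3: DEC 3 -> ACC=5
Event 5 (EXEC): [MAIN] PC=4: INC 2 -> ACC=7
Event 6 (INT 0): INT 0 arrives: push (MAIN, PC=5), enter IRQ0 at PC=0 (depth now 1)
Event 7 (EXEC): [IRQ0] PC=0: INC 3 -> ACC=10
Event 8 (EXEC): [IRQ0] PC=1: DEC 2 -> ACC=8
Event 9 (EXEC): [IRQ0] PC=2: DEC 3 -> ACC=5
Event 10 (EXEC): [IRQ0] PC=3: IRET -> resume MAIN at PC=5 (depth now 0)
Event 11 (EXEC): [MAIN] PC=5: INC 5 -> ACC=10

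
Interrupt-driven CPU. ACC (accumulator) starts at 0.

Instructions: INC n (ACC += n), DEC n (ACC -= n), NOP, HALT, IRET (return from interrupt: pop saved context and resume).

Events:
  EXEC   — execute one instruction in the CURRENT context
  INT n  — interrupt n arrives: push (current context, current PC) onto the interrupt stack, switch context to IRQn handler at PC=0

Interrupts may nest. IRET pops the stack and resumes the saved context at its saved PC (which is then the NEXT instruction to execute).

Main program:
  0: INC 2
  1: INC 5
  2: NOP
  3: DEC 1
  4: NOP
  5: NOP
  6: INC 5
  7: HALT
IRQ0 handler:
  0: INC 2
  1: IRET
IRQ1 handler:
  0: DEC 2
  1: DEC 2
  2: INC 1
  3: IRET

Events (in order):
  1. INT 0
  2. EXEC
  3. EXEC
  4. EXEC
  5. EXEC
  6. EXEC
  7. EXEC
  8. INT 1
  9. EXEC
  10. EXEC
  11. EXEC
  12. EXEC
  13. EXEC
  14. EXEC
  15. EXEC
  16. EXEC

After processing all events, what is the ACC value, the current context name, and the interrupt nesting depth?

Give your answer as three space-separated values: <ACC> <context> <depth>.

Event 1 (INT 0): INT 0 arrives: push (MAIN, PC=0), enter IRQ0 at PC=0 (depth now 1)
Event 2 (EXEC): [IRQ0] PC=0: INC 2 -> ACC=2
Event 3 (EXEC): [IRQ0] PC=1: IRET -> resume MAIN at PC=0 (depth now 0)
Event 4 (EXEC): [MAIN] PC=0: INC 2 -> ACC=4
Event 5 (EXEC): [MAIN] PC=1: INC 5 -> ACC=9
Event 6 (EXEC): [MAIN] PC=2: NOP
Event 7 (EXEC): [MAIN] PC=3: DEC 1 -> ACC=8
Event 8 (INT 1): INT 1 arrives: push (MAIN, PC=4), enter IRQ1 at PC=0 (depth now 1)
Event 9 (EXEC): [IRQ1] PC=0: DEC 2 -> ACC=6
Event 10 (EXEC): [IRQ1] PC=1: DEC 2 -> ACC=4
Event 11 (EXEC): [IRQ1] PC=2: INC 1 -> ACC=5
Event 12 (EXEC): [IRQ1] PC=3: IRET -> resume MAIN at PC=4 (depth now 0)
Event 13 (EXEC): [MAIN] PC=4: NOP
Event 14 (EXEC): [MAIN] PC=5: NOP
Event 15 (EXEC): [MAIN] PC=6: INC 5 -> ACC=10
Event 16 (EXEC): [MAIN] PC=7: HALT

Answer: 10 MAIN 0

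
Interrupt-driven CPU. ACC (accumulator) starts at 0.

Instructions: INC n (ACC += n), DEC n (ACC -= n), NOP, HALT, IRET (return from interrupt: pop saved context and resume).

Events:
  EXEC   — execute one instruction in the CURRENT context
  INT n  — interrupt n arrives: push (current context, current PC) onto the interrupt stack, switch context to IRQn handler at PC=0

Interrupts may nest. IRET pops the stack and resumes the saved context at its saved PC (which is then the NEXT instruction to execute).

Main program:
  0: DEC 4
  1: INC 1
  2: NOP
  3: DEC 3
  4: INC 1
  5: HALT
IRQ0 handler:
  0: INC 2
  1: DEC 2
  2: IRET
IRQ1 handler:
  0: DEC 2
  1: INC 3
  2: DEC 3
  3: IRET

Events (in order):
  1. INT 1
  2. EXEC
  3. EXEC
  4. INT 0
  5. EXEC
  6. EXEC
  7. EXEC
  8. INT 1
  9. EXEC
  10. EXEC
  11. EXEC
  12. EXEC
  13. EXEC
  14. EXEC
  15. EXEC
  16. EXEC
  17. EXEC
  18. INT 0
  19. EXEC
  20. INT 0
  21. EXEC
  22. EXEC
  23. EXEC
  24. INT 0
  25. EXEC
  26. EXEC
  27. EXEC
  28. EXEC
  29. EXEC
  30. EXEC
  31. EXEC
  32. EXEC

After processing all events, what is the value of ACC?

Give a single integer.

Answer: -9

Derivation:
Event 1 (INT 1): INT 1 arrives: push (MAIN, PC=0), enter IRQ1 at PC=0 (depth now 1)
Event 2 (EXEC): [IRQ1] PC=0: DEC 2 -> ACC=-2
Event 3 (EXEC): [IRQ1] PC=1: INC 3 -> ACC=1
Event 4 (INT 0): INT 0 arrives: push (IRQ1, PC=2), enter IRQ0 at PC=0 (depth now 2)
Event 5 (EXEC): [IRQ0] PC=0: INC 2 -> ACC=3
Event 6 (EXEC): [IRQ0] PC=1: DEC 2 -> ACC=1
Event 7 (EXEC): [IRQ0] PC=2: IRET -> resume IRQ1 at PC=2 (depth now 1)
Event 8 (INT 1): INT 1 arrives: push (IRQ1, PC=2), enter IRQ1 at PC=0 (depth now 2)
Event 9 (EXEC): [IRQ1] PC=0: DEC 2 -> ACC=-1
Event 10 (EXEC): [IRQ1] PC=1: INC 3 -> ACC=2
Event 11 (EXEC): [IRQ1] PC=2: DEC 3 -> ACC=-1
Event 12 (EXEC): [IRQ1] PC=3: IRET -> resume IRQ1 at PC=2 (depth now 1)
Event 13 (EXEC): [IRQ1] PC=2: DEC 3 -> ACC=-4
Event 14 (EXEC): [IRQ1] PC=3: IRET -> resume MAIN at PC=0 (depth now 0)
Event 15 (EXEC): [MAIN] PC=0: DEC 4 -> ACC=-8
Event 16 (EXEC): [MAIN] PC=1: INC 1 -> ACC=-7
Event 17 (EXEC): [MAIN] PC=2: NOP
Event 18 (INT 0): INT 0 arrives: push (MAIN, PC=3), enter IRQ0 at PC=0 (depth now 1)
Event 19 (EXEC): [IRQ0] PC=0: INC 2 -> ACC=-5
Event 20 (INT 0): INT 0 arrives: push (IRQ0, PC=1), enter IRQ0 at PC=0 (depth now 2)
Event 21 (EXEC): [IRQ0] PC=0: INC 2 -> ACC=-3
Event 22 (EXEC): [IRQ0] PC=1: DEC 2 -> ACC=-5
Event 23 (EXEC): [IRQ0] PC=2: IRET -> resume IRQ0 at PC=1 (depth now 1)
Event 24 (INT 0): INT 0 arrives: push (IRQ0, PC=1), enter IRQ0 at PC=0 (depth now 2)
Event 25 (EXEC): [IRQ0] PC=0: INC 2 -> ACC=-3
Event 26 (EXEC): [IRQ0] PC=1: DEC 2 -> ACC=-5
Event 27 (EXEC): [IRQ0] PC=2: IRET -> resume IRQ0 at PC=1 (depth now 1)
Event 28 (EXEC): [IRQ0] PC=1: DEC 2 -> ACC=-7
Event 29 (EXEC): [IRQ0] PC=2: IRET -> resume MAIN at PC=3 (depth now 0)
Event 30 (EXEC): [MAIN] PC=3: DEC 3 -> ACC=-10
Event 31 (EXEC): [MAIN] PC=4: INC 1 -> ACC=-9
Event 32 (EXEC): [MAIN] PC=5: HALT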